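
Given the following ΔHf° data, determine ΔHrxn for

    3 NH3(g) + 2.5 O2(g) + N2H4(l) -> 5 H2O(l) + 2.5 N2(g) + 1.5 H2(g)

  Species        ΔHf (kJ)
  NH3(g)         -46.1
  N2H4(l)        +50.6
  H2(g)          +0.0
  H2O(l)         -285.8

Products: 5·(-285.8) + 5/2·(+0.0) + 3/2·(+0.0) = -1429.0
Reactants: 3·(-46.1) + 5/2·(+0.0) + 1·(+50.6) = -87.7
ΔHrxn = (-1429.0) − (-87.7) = -1341.3 kJ

ΔHrxn = -1341.3 kJ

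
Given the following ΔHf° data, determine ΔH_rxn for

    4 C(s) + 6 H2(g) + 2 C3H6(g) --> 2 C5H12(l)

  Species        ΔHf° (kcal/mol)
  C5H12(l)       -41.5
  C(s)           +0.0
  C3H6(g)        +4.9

ΔH°rxn = Σ nΔHf°(products) − Σ nΔHf°(reactants).
Products: 2·(-41.5) = -83.0
Reactants: 4·(+0.0) + 6·(+0.0) + 2·(+4.9) = +9.8
ΔH_rxn = (-83.0) − (+9.8) = -92.8 kcal/mol

ΔH_rxn = -92.8 kcal/mol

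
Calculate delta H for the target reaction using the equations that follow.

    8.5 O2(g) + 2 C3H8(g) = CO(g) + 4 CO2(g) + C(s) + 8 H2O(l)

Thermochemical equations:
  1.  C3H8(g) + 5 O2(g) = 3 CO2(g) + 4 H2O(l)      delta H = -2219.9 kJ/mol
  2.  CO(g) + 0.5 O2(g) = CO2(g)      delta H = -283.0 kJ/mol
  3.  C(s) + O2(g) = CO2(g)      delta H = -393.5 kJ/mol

eq. 1 × 2: (2)·(-2219.9) = -4439.8 kJ/mol
eq. 2 reversed: +283.0 kJ/mol
eq. 3 reversed: +393.5 kJ/mol
delta H = (2)·(-2219.9) + (-1)·(-283.0) + (-1)·(-393.5) = -3763.3 kJ/mol

delta H = -3763.3 kJ/mol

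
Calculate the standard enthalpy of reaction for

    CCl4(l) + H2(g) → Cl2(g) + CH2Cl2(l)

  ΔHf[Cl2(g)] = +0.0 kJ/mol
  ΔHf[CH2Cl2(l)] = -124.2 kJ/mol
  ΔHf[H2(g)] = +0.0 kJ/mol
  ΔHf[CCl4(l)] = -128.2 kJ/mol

ΔHrxn = 4.0 kJ/mol

Products: 1·(+0.0) + 1·(-124.2) = -124.2
Reactants: 1·(-128.2) + 1·(+0.0) = -128.2
ΔHrxn = (-124.2) − (-128.2) = 4.0 kJ/mol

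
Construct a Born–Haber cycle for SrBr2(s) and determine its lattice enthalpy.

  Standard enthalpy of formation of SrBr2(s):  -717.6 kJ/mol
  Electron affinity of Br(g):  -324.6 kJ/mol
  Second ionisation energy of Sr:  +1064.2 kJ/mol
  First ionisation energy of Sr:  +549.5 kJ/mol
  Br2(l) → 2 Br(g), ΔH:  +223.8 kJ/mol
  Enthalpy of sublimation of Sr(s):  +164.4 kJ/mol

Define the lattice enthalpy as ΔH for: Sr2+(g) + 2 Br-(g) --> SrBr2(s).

ΔHf° = 1·ΔHsub + 1·(ΣIE) + 1·D(Br2) + 2·EA + U
-717.6 = 1·(+164.4) + 1·(+1613.7) + 1·(+223.8) + 2·(-324.6) + U
U = -717.6 − (+1352.7) = -2070.3 kJ/mol

U = -2070.3 kJ/mol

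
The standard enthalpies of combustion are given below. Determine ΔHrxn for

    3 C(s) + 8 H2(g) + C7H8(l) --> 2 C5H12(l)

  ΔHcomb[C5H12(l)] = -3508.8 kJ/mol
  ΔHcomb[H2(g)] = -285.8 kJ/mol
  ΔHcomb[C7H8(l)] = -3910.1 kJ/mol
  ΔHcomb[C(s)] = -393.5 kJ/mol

ΔHrxn = -359.4 kJ/mol

Using ΔH = Σ nΔHc°(reactants) − Σ nΔHc°(products):
= [3·(-393.5) + 8·(-285.8) + 1·(-3910.1)] − [2·(-3508.8)]
= -359.4 kJ/mol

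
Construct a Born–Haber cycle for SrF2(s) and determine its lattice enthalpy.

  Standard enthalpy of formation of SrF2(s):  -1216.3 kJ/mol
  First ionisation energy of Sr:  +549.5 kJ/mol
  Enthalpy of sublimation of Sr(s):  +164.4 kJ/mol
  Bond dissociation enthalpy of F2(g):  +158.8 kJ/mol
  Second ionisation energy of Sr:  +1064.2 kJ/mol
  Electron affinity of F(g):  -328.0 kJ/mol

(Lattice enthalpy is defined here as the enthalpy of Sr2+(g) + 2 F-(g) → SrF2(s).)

U = -2497.2 kJ/mol

ΔHf° = 1·ΔHsub + 1·(ΣIE) + 1·D(F2) + 2·EA + U
-1216.3 = 1·(+164.4) + 1·(+1613.7) + 1·(+158.8) + 2·(-328.0) + U
U = -1216.3 − (+1280.9) = -2497.2 kJ/mol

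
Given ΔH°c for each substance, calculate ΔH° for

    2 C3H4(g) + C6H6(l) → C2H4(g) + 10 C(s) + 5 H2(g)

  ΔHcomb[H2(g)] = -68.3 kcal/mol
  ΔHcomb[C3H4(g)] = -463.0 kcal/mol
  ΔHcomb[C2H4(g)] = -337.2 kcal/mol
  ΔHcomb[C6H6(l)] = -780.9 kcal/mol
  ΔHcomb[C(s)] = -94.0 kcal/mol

With combustion enthalpies, reactants minus products:
= [2·(-463.0) + 1·(-780.9)] − [1·(-337.2) + 10·(-94.0) + 5·(-68.3)]
= -88.2 kcal/mol

ΔH° = -88.2 kcal/mol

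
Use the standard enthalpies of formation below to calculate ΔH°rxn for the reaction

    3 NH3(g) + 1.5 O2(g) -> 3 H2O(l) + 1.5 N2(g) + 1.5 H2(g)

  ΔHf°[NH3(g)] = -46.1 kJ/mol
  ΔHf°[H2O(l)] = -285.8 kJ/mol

ΔH°rxn = Σ nΔHf°(products) − Σ nΔHf°(reactants).
Products: 3·(-285.8) + 3/2·(+0.0) + 3/2·(+0.0) = -857.4
Reactants: 3·(-46.1) + 3/2·(+0.0) = -138.3
ΔH°rxn = (-857.4) − (-138.3) = -719.1 kJ/mol

ΔH°rxn = -719.1 kJ/mol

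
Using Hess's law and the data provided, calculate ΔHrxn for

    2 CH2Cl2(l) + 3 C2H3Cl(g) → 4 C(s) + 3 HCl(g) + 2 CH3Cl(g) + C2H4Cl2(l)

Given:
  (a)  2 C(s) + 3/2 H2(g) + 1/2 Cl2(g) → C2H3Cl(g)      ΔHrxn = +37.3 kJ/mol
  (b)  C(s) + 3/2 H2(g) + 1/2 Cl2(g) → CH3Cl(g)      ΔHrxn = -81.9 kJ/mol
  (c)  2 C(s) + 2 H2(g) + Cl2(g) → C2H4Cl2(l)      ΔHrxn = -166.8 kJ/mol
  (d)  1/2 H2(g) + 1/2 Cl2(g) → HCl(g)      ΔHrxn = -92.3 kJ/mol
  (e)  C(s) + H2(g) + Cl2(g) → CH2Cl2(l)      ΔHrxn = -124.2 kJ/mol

ΔHrxn = -471.0 kJ/mol

(a) reversed and × 3: (-3)·(+37.3) = -111.9 kJ/mol
(b) × 2: (2)·(-81.9) = -163.8 kJ/mol
(c) as written: -166.8 kJ/mol
(d) × 3: (3)·(-92.3) = -276.9 kJ/mol
(e) reversed and × 2: (-2)·(-124.2) = +248.4 kJ/mol
Combining the equations, ΔHrxn = (-111.9) + (-163.8) + (-166.8) + (-276.9) + (+248.4) = -471.0 kJ/mol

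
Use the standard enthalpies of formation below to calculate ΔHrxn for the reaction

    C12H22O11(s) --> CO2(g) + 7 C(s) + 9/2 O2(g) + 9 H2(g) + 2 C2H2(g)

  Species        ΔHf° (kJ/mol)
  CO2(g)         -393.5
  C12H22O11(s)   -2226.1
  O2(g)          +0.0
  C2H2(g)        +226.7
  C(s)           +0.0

Products: 1·(-393.5) + 7·(+0.0) + 9/2·(+0.0) + 9·(+0.0) + 2·(+226.7) = +59.9
Reactants: 1·(-2226.1) = -2226.1
ΔHrxn = (+59.9) − (-2226.1) = 2286.0 kJ/mol

ΔHrxn = 2286.0 kJ/mol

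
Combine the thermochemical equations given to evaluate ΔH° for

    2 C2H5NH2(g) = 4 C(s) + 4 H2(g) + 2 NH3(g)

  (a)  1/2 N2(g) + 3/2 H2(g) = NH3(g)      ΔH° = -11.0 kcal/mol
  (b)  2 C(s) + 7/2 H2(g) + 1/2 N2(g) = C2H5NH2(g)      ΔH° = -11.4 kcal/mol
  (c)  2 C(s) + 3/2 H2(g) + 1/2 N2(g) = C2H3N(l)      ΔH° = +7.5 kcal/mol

ΔH° = 0.8 kcal/mol

(a) × 2: (2)·(-11.0) = -22.0 kcal/mol
(b) reversed and × 2: (-2)·(-11.4) = +22.8 kcal/mol
(c): not needed.
Since enthalpy is a state function, ΔH° = (-22.0) + (+22.8) = 0.8 kcal/mol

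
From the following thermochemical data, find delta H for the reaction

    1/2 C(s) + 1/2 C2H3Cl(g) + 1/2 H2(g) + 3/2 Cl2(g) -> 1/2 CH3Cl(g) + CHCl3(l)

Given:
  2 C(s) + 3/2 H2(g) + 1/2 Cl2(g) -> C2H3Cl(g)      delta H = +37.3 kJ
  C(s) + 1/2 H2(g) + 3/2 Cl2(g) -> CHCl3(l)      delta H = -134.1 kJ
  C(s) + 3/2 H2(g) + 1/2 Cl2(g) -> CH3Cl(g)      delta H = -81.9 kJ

equation 1 reversed and × 1/2 (C2H3Cl(g) must end up as a reactant; ×1/2 to match 1/2 C2H3Cl(g) in the target): (-1/2)·(+37.3) = -18.65 kJ
equation 2 as written (CHCl3(l) already on the product side): -134.1 kJ
equation 3 × 1/2 (scale by 1/2 for the 1/2 CH3Cl(g)): (1/2)·(-81.9) = -40.95 kJ
By Hess's law, delta H = (-1/2)·(+37.3) + (1)·(-134.1) + (1/2)·(-81.9) = -193.7 kJ

delta H = -193.7 kJ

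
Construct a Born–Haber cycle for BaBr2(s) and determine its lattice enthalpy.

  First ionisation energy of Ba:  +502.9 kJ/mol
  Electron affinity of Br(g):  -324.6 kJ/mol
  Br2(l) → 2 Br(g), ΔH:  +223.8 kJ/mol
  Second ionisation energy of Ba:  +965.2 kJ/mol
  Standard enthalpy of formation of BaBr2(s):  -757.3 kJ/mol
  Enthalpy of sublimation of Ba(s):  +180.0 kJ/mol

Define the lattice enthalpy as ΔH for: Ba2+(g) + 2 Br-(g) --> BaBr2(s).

U = -1980.0 kJ/mol

ΔHf° = 1·ΔHsub + 1·(ΣIE) + 1·D(Br2) + 2·EA + U
-757.3 = 1·(+180.0) + 1·(+1468.1) + 1·(+223.8) + 2·(-324.6) + U
U = -757.3 − (+1222.7) = -1980.0 kJ/mol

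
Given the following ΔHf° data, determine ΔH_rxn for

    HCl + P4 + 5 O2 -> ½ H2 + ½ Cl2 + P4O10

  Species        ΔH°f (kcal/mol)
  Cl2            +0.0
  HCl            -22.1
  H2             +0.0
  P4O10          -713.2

ΔH_rxn = -691.1 kcal/mol

Products: 1/2·(+0.0) + 1/2·(+0.0) + 1·(-713.2) = -713.2
Reactants: 1·(-22.1) + 1·(+0.0) + 5·(+0.0) = -22.1
ΔH_rxn = (-713.2) − (-22.1) = -691.1 kcal/mol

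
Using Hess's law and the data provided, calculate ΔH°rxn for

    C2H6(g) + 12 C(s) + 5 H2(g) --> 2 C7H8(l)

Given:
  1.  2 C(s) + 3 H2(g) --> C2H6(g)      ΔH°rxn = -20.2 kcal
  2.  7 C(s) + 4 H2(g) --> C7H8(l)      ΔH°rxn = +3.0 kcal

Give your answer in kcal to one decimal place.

eq. 1 reversed (C2H6(g) must end up as a reactant): +20.2 kcal
eq. 2 × 2 (×2 to match 2 C7H8(l) in the target): (2)·(+3.0) = +6.0 kcal
Summing the manipulated equations, ΔH°rxn = (-1)·(-20.2) + (2)·(+3.0) = 26.2 kcal

ΔH°rxn = 26.2 kcal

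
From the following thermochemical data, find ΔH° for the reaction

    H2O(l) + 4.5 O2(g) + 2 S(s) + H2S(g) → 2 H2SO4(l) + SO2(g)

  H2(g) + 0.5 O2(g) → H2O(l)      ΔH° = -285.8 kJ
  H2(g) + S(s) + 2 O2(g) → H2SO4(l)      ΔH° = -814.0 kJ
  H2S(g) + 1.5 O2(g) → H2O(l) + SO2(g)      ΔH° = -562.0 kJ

ΔH° = -1618.4 kJ

equation 1 reversed and × 2: (-2)·(-285.8) = +571.6 kJ
equation 2 × 2 (×2 to match 2 H2SO4(l) in the target): (2)·(-814.0) = -1628.0 kJ
equation 3 as written (H2S(g) already on the reactant side): -562.0 kJ
Since enthalpy is a state function, ΔH° = (+571.6) + (-1628.0) + (-562.0) = -1618.4 kJ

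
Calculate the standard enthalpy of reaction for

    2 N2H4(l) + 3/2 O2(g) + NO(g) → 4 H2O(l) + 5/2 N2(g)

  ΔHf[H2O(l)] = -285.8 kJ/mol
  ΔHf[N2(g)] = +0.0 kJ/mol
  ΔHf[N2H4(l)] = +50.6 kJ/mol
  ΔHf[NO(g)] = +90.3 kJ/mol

Products: 4·(-285.8) + 5/2·(+0.0) = -1143.2
Reactants: 2·(+50.6) + 3/2·(+0.0) + 1·(+90.3) = +191.5
ΔH_rxn = (-1143.2) − (+191.5) = -1334.7 kJ/mol

ΔH_rxn = -1334.7 kJ/mol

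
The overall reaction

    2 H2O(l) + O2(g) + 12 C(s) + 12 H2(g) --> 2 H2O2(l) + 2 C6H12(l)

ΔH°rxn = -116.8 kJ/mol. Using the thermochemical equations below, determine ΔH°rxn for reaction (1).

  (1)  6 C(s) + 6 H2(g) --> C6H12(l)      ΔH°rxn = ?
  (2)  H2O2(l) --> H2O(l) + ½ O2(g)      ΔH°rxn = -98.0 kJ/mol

ΔH°rxn = -156.4 kJ/mol

(1) × 2 (scale by 2 for the 2 C6H12(l)): contributes 2·x
(2) reversed and × 2 (H2O2(l) must end up as a product; scale by 2 for the 2 H2O2(l)): (-2)·(-98.0) = +196.0 kJ/mol
-116.8 = (+196.0) + 2·x
x = (-116.8 − (+196.0)) / (2) = -156.4 kJ/mol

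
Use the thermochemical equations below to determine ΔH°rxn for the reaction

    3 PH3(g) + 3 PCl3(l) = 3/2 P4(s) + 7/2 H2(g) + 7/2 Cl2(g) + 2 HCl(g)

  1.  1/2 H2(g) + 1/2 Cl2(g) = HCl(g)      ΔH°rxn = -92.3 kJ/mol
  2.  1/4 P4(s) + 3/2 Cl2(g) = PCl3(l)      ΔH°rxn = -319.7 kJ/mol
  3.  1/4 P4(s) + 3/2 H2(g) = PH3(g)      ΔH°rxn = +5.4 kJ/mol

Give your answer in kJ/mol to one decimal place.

eq. 1 × 2 (scale by 2 for the 2 HCl(g)): (2)·(-92.3) = -184.6 kJ/mol
eq. 2 reversed and × 3 (PCl3(l) must end up as a reactant; ×3 to match 3 PCl3(l) in the target): (-3)·(-319.7) = +959.1 kJ/mol
eq. 3 reversed and × 3 (reverse to put PH3(g) on the reactant side; ×3 to match 3 PH3(g) in the target): (-3)·(+5.4) = -16.2 kJ/mol
By Hess's law, ΔH°rxn = (2)·(-92.3) + (-3)·(-319.7) + (-3)·(+5.4) = 758.3 kJ/mol

ΔH°rxn = 758.3 kJ/mol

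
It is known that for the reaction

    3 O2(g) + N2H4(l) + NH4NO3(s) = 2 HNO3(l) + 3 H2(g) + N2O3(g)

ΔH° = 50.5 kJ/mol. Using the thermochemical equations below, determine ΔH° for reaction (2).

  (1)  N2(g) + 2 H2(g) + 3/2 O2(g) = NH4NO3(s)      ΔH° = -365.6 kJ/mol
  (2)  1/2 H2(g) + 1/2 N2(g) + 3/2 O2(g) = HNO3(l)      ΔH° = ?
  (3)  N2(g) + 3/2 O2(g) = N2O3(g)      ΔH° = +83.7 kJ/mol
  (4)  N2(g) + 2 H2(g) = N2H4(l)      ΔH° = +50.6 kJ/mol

(1) reversed (reverse to put NH4NO3(s) on the reactant side): +365.6 kJ/mol
(2) × 2 (×2 to match 2 HNO3(l) in the target): contributes 2·x
(3) as written (N2O3(g) already on the product side): +83.7 kJ/mol
(4) reversed (N2H4(l) must end up as a reactant): -50.6 kJ/mol
+50.5 = (+365.6) + (+83.7) + (-50.6) + 2·x
x = (+50.5 − (+398.7)) / (2) = -174.1 kJ/mol

ΔH° = -174.1 kJ/mol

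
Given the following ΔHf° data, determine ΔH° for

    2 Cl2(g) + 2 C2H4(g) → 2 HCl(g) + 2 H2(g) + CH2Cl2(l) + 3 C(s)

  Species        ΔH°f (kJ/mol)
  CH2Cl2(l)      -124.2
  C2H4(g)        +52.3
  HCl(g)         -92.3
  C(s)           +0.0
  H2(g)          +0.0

Products: 2·(-92.3) + 2·(+0.0) + 1·(-124.2) + 3·(+0.0) = -308.8
Reactants: 2·(+0.0) + 2·(+52.3) = +104.6
ΔH° = (-308.8) − (+104.6) = -413.4 kJ/mol

ΔH° = -413.4 kJ/mol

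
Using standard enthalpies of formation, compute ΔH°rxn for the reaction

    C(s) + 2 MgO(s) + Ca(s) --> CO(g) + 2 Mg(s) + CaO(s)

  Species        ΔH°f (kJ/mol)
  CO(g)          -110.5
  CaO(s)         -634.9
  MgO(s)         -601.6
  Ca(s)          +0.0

Products: 1·(-110.5) + 2·(+0.0) + 1·(-634.9) = -745.4
Reactants: 1·(+0.0) + 2·(-601.6) + 1·(+0.0) = -1203.2
ΔH°rxn = (-745.4) − (-1203.2) = 457.8 kJ/mol

ΔH°rxn = 457.8 kJ/mol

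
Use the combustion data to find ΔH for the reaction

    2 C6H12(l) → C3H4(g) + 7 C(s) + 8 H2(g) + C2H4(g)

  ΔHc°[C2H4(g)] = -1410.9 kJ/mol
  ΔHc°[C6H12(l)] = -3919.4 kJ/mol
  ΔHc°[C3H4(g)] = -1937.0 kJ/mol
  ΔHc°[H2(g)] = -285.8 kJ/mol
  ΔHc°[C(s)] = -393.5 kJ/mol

Using ΔH = Σ nΔHc°(reactants) − Σ nΔHc°(products):
= [2·(-3919.4)] − [1·(-1937.0) + 7·(-393.5) + 8·(-285.8) + 1·(-1410.9)]
= 550.0 kJ/mol

ΔH = 550.0 kJ/mol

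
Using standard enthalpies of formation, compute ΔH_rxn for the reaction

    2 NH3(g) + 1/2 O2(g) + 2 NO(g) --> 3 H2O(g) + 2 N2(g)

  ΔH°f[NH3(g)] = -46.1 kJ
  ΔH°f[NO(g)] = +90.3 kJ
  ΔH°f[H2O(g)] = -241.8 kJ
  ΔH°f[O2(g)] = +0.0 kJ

Products: 3·(-241.8) + 2·(+0.0) = -725.4
Reactants: 2·(-46.1) + 1/2·(+0.0) + 2·(+90.3) = +88.4
ΔH_rxn = (-725.4) − (+88.4) = -813.8 kJ

ΔH_rxn = -813.8 kJ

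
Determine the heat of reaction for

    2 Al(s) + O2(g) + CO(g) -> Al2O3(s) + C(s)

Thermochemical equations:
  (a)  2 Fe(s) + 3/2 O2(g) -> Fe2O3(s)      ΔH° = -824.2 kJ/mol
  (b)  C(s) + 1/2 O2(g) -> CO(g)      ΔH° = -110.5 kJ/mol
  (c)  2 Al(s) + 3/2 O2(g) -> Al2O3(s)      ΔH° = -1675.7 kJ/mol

ΔH° = -1565.2 kJ/mol

(a): not needed (Fe(s) appears nowhere else).
(b) reversed (CO(g) must end up as a reactant): +110.5 kJ/mol
(c) as written (Al2O3(s) already on the product side): -1675.7 kJ/mol
ΔH° = (+110.5) + (-1675.7) = -1565.2 kJ/mol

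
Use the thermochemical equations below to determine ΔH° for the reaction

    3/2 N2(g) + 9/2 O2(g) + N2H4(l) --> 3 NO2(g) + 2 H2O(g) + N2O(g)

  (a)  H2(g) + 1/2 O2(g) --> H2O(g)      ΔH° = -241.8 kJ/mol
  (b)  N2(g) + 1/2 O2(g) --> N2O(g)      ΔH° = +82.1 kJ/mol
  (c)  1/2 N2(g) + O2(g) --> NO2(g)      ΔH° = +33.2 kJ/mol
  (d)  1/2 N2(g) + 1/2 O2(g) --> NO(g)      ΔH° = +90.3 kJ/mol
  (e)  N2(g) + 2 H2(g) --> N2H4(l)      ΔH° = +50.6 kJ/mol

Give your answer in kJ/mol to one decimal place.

ΔH° = -352.5 kJ/mol

(a) × 2 (×2 to match 2 H2O(g) in the target): (2)·(-241.8) = -483.6 kJ/mol
(b) as written (N2O(g) already on the product side): +82.1 kJ/mol
(c) × 3 (scale by 3 for the 3 NO2(g)): (3)·(+33.2) = +99.6 kJ/mol
(d): not needed (NO(g) appears nowhere else).
(e) reversed (reverse to put N2H4(l) on the reactant side): -50.6 kJ/mol
ΔH° = (2)·(-241.8) + (1)·(+82.1) + (3)·(+33.2) + (-1)·(+50.6) = -352.5 kJ/mol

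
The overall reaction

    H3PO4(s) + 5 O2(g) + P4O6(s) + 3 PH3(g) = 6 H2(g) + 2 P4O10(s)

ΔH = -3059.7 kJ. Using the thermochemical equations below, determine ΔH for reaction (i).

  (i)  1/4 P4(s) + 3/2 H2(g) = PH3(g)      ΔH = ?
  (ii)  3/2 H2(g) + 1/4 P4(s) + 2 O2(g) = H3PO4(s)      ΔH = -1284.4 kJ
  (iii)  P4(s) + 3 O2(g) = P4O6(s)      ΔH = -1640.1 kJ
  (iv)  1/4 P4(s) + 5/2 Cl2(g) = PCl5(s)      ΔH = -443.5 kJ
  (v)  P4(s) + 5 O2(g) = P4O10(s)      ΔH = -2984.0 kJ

(i) reversed and × 3: contributes −3·x
(ii) reversed: +1284.4 kJ
(iii) reversed: +1640.1 kJ
(iv): not needed.
(v) × 2: (2)·(-2984.0) = -5968.0 kJ
-3059.7 = (+1284.4) + (+1640.1) + (-5968.0) − 3·x
x = (-3059.7 − (-3043.5)) / (-3) = 5.4 kJ

ΔH = 5.4 kJ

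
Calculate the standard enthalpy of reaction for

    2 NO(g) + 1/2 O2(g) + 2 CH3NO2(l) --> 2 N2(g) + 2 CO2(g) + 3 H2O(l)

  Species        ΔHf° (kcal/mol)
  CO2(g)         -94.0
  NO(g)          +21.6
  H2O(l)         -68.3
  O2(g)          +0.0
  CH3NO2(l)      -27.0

ΔH°rxn = Σ nΔHf°(products) − Σ nΔHf°(reactants).
Products: 2·(+0.0) + 2·(-94.0) + 3·(-68.3) = -392.9
Reactants: 2·(+21.6) + 1/2·(+0.0) + 2·(-27.0) = -10.8
ΔH_rxn = (-392.9) − (-10.8) = -382.1 kcal/mol

ΔH_rxn = -382.1 kcal/mol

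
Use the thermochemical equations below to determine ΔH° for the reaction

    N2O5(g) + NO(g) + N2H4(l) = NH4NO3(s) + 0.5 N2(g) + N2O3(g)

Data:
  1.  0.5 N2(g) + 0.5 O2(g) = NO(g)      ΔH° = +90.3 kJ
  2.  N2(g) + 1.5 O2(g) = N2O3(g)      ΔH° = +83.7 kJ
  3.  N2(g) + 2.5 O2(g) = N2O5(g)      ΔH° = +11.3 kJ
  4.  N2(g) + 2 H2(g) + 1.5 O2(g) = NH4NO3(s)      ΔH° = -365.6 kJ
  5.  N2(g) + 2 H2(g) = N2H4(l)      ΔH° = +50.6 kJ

ΔH° = -434.1 kJ

eq. 1 reversed: -90.3 kJ
eq. 2 as written: +83.7 kJ
eq. 3 reversed: -11.3 kJ
eq. 4 as written: -365.6 kJ
eq. 5 reversed: -50.6 kJ
Since enthalpy is a state function, ΔH° = (-1)·(+90.3) + (1)·(+83.7) + (-1)·(+11.3) + (1)·(-365.6) + (-1)·(+50.6) = -434.1 kJ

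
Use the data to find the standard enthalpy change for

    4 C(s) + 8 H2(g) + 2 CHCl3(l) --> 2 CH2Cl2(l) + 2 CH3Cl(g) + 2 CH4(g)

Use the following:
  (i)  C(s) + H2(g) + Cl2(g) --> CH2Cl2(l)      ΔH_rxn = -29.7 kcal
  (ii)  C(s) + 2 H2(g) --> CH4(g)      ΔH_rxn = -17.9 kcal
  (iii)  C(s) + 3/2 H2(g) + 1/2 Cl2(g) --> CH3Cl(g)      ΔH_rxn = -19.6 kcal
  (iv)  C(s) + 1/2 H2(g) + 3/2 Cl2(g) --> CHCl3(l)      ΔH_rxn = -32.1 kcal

(i) × 2 (scale by 2 for the 2 CH2Cl2(l)): (2)·(-29.7) = -59.4 kcal
(ii) × 2 (×2 to match 2 CH4(g) in the target): (2)·(-17.9) = -35.8 kcal
(iii) × 2 (scale by 2 for the 2 CH3Cl(g)): (2)·(-19.6) = -39.2 kcal
(iv) reversed and × 2 (reverse to put CHCl3(l) on the reactant side; ×2 to match 2 CHCl3(l) in the target): (-2)·(-32.1) = +64.2 kcal
Summing the manipulated equations, ΔH_rxn = (2)·(-29.7) + (2)·(-17.9) + (2)·(-19.6) + (-2)·(-32.1) = -70.2 kcal

ΔH_rxn = -70.2 kcal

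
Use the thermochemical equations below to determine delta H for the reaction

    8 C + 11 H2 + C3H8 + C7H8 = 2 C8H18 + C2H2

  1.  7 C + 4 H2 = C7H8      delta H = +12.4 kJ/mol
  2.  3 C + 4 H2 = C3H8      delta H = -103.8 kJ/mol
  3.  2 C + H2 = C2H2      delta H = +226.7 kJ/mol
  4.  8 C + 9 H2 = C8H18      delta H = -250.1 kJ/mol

eq. 1 reversed: -12.4 kJ/mol
eq. 2 reversed: +103.8 kJ/mol
eq. 3 as written: +226.7 kJ/mol
eq. 4 × 2: (2)·(-250.1) = -500.2 kJ/mol
delta H = (-12.4) + (+103.8) + (+226.7) + (-500.2) = -182.1 kJ/mol

delta H = -182.1 kJ/mol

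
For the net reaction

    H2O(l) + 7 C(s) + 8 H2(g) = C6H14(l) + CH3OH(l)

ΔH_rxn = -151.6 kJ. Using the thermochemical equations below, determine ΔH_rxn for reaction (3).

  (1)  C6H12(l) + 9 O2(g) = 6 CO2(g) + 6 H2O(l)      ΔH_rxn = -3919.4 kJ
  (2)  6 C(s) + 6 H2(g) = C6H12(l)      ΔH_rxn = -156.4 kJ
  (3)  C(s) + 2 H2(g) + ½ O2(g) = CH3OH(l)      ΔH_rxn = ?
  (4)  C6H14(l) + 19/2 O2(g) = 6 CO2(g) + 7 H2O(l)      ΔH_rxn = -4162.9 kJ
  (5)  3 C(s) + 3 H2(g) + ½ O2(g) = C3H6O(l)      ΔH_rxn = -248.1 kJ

(1) as written: -3919.4 kJ
(2) as written: -156.4 kJ
(3) as written (CH3OH(l) already on the product side): contributes x
(4) reversed (reverse to put C6H14(l) on the product side): +4162.9 kJ
(5): not needed (C3H6O(l) appears nowhere else).
-151.6 = (-3919.4) + (-156.4) + (+4162.9) + x
x = (-151.6 − (+87.1)) / (1) = -238.7 kJ

ΔH_rxn = -238.7 kJ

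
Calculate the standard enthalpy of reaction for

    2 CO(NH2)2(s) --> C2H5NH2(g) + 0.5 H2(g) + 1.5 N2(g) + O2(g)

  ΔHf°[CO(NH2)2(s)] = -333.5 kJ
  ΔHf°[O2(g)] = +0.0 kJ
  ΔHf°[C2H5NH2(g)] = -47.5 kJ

ΔHrxn = 619.5 kJ

ΔH°rxn = Σ nΔHf°(products) − Σ nΔHf°(reactants).
Products: 1·(-47.5) + 1/2·(+0.0) + 3/2·(+0.0) + 1·(+0.0) = -47.5
Reactants: 2·(-333.5) = -667.0
ΔHrxn = (-47.5) − (-667.0) = 619.5 kJ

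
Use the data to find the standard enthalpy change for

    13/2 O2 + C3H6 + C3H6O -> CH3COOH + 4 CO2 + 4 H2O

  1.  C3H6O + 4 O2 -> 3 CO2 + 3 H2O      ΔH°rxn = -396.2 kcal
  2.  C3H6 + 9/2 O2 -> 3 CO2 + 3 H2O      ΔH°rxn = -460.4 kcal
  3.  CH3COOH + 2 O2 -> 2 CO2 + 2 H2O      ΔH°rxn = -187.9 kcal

ΔH°rxn = -668.7 kcal

eq. 1 as written: -396.2 kcal
eq. 2 as written: -460.4 kcal
eq. 3 reversed: +187.9 kcal
Since enthalpy is a state function, ΔH°rxn = (1)·(-396.2) + (1)·(-460.4) + (-1)·(-187.9) = -668.7 kcal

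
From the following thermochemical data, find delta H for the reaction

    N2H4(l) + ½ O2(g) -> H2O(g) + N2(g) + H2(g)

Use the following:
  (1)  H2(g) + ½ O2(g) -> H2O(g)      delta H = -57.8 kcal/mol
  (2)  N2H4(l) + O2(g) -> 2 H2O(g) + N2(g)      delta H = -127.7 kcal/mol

(1) reversed (H2(g) must end up as a product): +57.8 kcal/mol
(2) as written (N2H4(l) already on the reactant side): -127.7 kcal/mol
Summing the manipulated equations, delta H = (-1)·(-57.8) + (1)·(-127.7) = -69.9 kcal/mol

delta H = -69.9 kcal/mol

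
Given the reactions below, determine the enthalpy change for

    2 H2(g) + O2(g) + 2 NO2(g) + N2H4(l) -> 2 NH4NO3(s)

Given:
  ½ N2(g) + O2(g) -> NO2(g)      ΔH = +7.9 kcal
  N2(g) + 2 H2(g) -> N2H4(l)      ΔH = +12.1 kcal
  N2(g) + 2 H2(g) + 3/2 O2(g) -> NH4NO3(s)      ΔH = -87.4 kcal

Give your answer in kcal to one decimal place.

equation 1 reversed and × 2: (-2)·(+7.9) = -15.8 kcal
equation 2 reversed: -12.1 kcal
equation 3 × 2: (2)·(-87.4) = -174.8 kcal
By Hess's law, ΔH = (-2)·(+7.9) + (-1)·(+12.1) + (2)·(-87.4) = -202.7 kcal

ΔH = -202.7 kcal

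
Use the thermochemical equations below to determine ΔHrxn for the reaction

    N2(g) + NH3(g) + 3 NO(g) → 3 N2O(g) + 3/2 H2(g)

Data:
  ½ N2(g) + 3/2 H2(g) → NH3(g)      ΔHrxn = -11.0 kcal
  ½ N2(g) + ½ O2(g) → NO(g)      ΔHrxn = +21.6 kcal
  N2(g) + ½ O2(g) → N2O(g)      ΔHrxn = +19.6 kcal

ΔHrxn = 5.0 kcal

equation 1 reversed: +11.0 kcal
equation 2 reversed and × 3: (-3)·(+21.6) = -64.8 kcal
equation 3 × 3: (3)·(+19.6) = +58.8 kcal
ΔHrxn = (-1)·(-11.0) + (-3)·(+21.6) + (3)·(+19.6) = 5.0 kcal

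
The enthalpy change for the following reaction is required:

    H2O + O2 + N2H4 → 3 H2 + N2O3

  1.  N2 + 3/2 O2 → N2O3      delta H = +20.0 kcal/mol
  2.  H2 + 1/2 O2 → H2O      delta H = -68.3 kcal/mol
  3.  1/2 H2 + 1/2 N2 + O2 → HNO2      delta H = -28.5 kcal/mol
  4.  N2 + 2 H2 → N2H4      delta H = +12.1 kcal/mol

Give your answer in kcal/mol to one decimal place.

eq. 1 as written: +20.0 kcal/mol
eq. 2 reversed: +68.3 kcal/mol
eq. 3: not needed.
eq. 4 reversed: -12.1 kcal/mol
delta H = (1)·(+20.0) + (-1)·(-68.3) + (-1)·(+12.1) = 76.2 kcal/mol

delta H = 76.2 kcal/mol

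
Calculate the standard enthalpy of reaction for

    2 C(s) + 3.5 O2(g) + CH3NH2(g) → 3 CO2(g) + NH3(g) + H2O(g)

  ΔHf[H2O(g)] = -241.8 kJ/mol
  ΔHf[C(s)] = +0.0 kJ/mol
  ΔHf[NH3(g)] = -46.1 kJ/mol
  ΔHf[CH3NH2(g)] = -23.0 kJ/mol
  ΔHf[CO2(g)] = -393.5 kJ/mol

ΔH_rxn = -1445.4 kJ/mol

Products: 3·(-393.5) + 1·(-46.1) + 1·(-241.8) = -1468.4
Reactants: 2·(+0.0) + 7/2·(+0.0) + 1·(-23.0) = -23.0
ΔH_rxn = (-1468.4) − (-23.0) = -1445.4 kJ/mol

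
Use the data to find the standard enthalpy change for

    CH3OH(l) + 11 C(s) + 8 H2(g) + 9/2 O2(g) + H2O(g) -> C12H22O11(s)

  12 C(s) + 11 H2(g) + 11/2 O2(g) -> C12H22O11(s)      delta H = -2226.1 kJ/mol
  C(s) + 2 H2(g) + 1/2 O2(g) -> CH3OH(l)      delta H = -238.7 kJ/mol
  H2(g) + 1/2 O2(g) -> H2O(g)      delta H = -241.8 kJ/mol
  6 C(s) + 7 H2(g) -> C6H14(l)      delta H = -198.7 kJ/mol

equation 1 as written (C12H22O11(s) already on the product side): -2226.1 kJ/mol
equation 2 reversed (CH3OH(l) must end up as a reactant): +238.7 kJ/mol
equation 3 reversed (reverse to put H2O(g) on the reactant side): +241.8 kJ/mol
equation 4: not needed (C6H14(l) appears nowhere else).
Combining the equations, delta H = (-2226.1) + (+238.7) + (+241.8) = -1745.6 kJ/mol

delta H = -1745.6 kJ/mol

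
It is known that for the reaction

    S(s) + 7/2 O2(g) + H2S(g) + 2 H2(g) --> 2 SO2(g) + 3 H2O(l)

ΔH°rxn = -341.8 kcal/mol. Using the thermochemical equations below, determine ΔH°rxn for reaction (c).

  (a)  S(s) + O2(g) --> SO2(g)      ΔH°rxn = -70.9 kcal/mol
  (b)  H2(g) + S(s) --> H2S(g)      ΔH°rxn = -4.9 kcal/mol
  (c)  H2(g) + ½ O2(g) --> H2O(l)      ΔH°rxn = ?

(a) × 2 (×2 to match 2 SO2(g) in the target): (2)·(-70.9) = -141.8 kcal/mol
(b) reversed (reverse to put H2S(g) on the reactant side): +4.9 kcal/mol
(c) × 3 (×3 to match 3 H2O(l) in the target): contributes 3·x
-341.8 = (-141.8) + (+4.9) + 3·x
x = (-341.8 − (-136.9)) / (3) = -68.3 kcal/mol

ΔH°rxn = -68.3 kcal/mol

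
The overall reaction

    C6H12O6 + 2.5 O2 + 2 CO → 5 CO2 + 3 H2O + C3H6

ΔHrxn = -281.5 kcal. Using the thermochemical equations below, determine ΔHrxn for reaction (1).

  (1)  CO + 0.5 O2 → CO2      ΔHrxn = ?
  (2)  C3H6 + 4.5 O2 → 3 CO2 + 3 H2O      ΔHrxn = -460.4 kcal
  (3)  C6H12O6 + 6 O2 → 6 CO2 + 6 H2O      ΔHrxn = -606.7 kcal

ΔHrxn = -67.6 kcal

(1) × 2 (scale by 2 for the 2 CO): contributes 2·x
(2) reversed (reverse to put C3H6 on the product side): +460.4 kcal
(3) as written (C6H12O6 already on the reactant side): -606.7 kcal
-281.5 = (+460.4) + (-606.7) + 2·x
x = (-281.5 − (-146.3)) / (2) = -67.6 kcal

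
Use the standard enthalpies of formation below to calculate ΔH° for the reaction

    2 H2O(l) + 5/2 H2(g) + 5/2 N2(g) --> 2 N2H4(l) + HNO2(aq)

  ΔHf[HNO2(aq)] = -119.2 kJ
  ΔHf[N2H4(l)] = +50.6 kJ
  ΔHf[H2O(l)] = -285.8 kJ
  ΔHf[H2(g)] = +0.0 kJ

Products: 2·(+50.6) + 1·(-119.2) = -18.0
Reactants: 2·(-285.8) + 5/2·(+0.0) + 5/2·(+0.0) = -571.6
ΔH° = (-18.0) − (-571.6) = 553.6 kJ

ΔH° = 553.6 kJ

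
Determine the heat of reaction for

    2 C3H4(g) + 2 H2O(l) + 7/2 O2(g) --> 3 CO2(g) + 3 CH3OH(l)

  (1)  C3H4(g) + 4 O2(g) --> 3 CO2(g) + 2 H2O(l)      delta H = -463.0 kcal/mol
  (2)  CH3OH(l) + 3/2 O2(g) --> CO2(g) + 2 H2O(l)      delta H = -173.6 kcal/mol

(1) × 2 (scale by 2 for the 2 C3H4(g)): (2)·(-463.0) = -926.0 kcal/mol
(2) reversed and × 3 (reverse to put CH3OH(l) on the product side; ×3 to match 3 CH3OH(l) in the target): (-3)·(-173.6) = +520.8 kcal/mol
Since enthalpy is a state function, delta H = (2)·(-463.0) + (-3)·(-173.6) = -405.2 kcal/mol

delta H = -405.2 kcal/mol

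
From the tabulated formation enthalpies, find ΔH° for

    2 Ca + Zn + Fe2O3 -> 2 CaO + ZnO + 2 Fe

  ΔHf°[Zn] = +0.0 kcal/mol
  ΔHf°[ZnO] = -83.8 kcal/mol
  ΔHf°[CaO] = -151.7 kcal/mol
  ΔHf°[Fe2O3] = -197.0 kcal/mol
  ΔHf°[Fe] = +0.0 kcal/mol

ΔH° = -190.2 kcal/mol

Products: 2·(-151.7) + 1·(-83.8) + 2·(+0.0) = -387.2
Reactants: 2·(+0.0) + 1·(+0.0) + 1·(-197.0) = -197.0
ΔH° = (-387.2) − (-197.0) = -190.2 kcal/mol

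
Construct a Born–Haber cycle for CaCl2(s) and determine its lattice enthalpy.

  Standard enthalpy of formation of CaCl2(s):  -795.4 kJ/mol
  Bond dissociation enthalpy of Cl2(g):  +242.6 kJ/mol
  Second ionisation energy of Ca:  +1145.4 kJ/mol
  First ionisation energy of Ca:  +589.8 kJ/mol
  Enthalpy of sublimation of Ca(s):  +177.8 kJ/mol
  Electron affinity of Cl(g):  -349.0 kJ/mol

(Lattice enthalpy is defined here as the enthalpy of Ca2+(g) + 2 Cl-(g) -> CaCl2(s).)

U = -2253.0 kJ/mol

ΔHf° = 1·ΔHsub + 1·(ΣIE) + 1·D(Cl2) + 2·EA + U
-795.4 = 1·(+177.8) + 1·(+1735.2) + 1·(+242.6) + 2·(-349.0) + U
U = -795.4 − (+1457.6) = -2253.0 kJ/mol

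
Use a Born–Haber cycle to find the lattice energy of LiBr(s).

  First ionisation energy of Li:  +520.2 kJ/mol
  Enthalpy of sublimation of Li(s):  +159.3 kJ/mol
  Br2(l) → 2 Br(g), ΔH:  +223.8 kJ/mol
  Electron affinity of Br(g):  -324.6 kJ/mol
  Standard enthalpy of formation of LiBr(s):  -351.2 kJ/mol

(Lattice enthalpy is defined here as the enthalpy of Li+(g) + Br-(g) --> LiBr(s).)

U = -818.0 kJ/mol

ΔHf° = 1·ΔHsub + 1·(ΣIE) + 1/2·D(Br2) + 1·EA + U
-351.2 = 1·(+159.3) + 1·(+520.2) + 1/2·(+223.8) + 1·(-324.6) + U
U = -351.2 − (+466.8) = -818.0 kJ/mol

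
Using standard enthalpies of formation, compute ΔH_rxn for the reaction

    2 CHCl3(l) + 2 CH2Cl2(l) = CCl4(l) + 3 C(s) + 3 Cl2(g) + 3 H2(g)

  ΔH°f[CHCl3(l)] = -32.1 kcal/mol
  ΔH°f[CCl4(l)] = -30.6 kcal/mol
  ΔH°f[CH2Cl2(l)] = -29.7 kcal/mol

Products: 1·(-30.6) + 3·(+0.0) + 3·(+0.0) + 3·(+0.0) = -30.6
Reactants: 2·(-32.1) + 2·(-29.7) = -123.6
ΔH_rxn = (-30.6) − (-123.6) = 93.0 kcal/mol

ΔH_rxn = 93.0 kcal/mol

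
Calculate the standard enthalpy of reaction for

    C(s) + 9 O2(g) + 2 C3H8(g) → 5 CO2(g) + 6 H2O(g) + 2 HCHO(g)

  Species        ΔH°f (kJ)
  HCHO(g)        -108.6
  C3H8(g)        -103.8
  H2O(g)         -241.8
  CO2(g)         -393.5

Products: 5·(-393.5) + 6·(-241.8) + 2·(-108.6) = -3635.5
Reactants: 1·(+0.0) + 9·(+0.0) + 2·(-103.8) = -207.6
ΔHrxn = (-3635.5) − (-207.6) = -3427.9 kJ

ΔHrxn = -3427.9 kJ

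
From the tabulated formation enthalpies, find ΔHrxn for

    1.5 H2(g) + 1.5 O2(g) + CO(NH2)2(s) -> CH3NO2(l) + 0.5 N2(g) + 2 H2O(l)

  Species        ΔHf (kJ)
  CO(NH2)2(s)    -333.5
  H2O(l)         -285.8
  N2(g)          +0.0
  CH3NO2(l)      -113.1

Products: 1·(-113.1) + 1/2·(+0.0) + 2·(-285.8) = -684.7
Reactants: 3/2·(+0.0) + 3/2·(+0.0) + 1·(-333.5) = -333.5
ΔHrxn = (-684.7) − (-333.5) = -351.2 kJ

ΔHrxn = -351.2 kJ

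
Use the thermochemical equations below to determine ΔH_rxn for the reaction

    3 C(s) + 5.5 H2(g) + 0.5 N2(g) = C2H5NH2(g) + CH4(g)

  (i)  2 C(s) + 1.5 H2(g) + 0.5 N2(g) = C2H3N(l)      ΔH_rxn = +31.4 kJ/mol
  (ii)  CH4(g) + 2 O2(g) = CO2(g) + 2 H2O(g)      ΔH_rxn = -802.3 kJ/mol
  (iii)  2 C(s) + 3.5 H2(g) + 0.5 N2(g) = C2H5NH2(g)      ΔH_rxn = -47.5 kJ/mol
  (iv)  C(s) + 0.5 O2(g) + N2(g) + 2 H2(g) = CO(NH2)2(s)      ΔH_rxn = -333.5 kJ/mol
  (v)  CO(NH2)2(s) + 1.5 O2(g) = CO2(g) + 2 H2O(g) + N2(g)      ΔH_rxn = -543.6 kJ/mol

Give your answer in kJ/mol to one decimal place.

ΔH_rxn = -122.3 kJ/mol

(i): not needed (C2H3N(l) appears nowhere else).
(ii) reversed (reverse to put CH4(g) on the product side): +802.3 kJ/mol
(iii) as written (C2H5NH2(g) already on the product side): -47.5 kJ/mol
(iv) as written: -333.5 kJ/mol
(v) as written: -543.6 kJ/mol
Since enthalpy is a state function, ΔH_rxn = (+802.3) + (-47.5) + (-333.5) + (-543.6) = -122.3 kJ/mol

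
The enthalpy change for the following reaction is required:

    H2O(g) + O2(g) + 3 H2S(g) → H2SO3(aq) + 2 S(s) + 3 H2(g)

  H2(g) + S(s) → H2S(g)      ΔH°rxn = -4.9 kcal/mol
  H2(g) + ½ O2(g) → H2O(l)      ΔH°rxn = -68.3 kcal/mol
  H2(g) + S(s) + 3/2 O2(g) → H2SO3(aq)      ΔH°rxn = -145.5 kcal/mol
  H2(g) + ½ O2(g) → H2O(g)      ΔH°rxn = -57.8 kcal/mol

ΔH°rxn = -73.0 kcal/mol

equation 1 reversed and × 3 (H2S(g) must end up as a reactant; scale by 3 for the 3 H2S(g)): (-3)·(-4.9) = +14.7 kcal/mol
equation 2: not needed (H2O(l) appears nowhere else).
equation 3 as written (H2SO3(aq) already on the product side): -145.5 kcal/mol
equation 4 reversed (reverse to put H2O(g) on the reactant side): +57.8 kcal/mol
ΔH°rxn = (+14.7) + (-145.5) + (+57.8) = -73.0 kcal/mol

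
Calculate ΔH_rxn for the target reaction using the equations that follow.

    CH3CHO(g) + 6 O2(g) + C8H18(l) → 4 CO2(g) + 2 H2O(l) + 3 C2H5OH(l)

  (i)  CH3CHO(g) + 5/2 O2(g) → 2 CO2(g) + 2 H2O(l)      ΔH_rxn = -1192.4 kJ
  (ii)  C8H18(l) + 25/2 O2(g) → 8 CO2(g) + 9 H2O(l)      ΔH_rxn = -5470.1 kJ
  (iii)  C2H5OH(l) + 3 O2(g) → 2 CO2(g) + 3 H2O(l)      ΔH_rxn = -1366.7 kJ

(i) as written: -1192.4 kJ
(ii) as written: -5470.1 kJ
(iii) reversed and × 3: (-3)·(-1366.7) = +4100.1 kJ
Combining the equations, ΔH_rxn = (1)·(-1192.4) + (1)·(-5470.1) + (-3)·(-1366.7) = -2562.4 kJ

ΔH_rxn = -2562.4 kJ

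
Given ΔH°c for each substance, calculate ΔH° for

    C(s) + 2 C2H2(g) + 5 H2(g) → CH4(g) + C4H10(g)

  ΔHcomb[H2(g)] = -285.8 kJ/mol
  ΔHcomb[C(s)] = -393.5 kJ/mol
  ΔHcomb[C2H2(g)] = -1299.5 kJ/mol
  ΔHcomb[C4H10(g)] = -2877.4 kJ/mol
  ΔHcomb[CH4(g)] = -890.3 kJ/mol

ΔH° = -653.8 kJ/mol

With combustion enthalpies, reactants minus products:
= [1·(-393.5) + 2·(-1299.5) + 5·(-285.8)] − [1·(-890.3) + 1·(-2877.4)]
= -653.8 kJ/mol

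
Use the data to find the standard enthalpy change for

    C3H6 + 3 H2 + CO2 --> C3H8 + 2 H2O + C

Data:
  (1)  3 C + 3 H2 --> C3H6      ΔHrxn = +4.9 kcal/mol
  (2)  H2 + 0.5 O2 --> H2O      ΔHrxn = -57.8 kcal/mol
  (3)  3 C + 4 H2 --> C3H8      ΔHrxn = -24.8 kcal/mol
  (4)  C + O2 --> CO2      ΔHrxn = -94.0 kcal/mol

ΔHrxn = -51.3 kcal/mol

(1) reversed: -4.9 kcal/mol
(2) × 2: (2)·(-57.8) = -115.6 kcal/mol
(3) as written: -24.8 kcal/mol
(4) reversed: +94.0 kcal/mol
ΔHrxn = (-1)·(+4.9) + (2)·(-57.8) + (1)·(-24.8) + (-1)·(-94.0) = -51.3 kcal/mol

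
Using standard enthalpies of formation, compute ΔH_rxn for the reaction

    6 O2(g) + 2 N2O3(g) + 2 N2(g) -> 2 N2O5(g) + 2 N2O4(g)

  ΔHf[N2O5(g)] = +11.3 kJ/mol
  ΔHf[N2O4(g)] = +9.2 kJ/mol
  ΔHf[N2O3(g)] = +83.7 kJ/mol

ΔH°rxn = Σ nΔHf°(products) − Σ nΔHf°(reactants).
Products: 2·(+11.3) + 2·(+9.2) = +41.0
Reactants: 6·(+0.0) + 2·(+83.7) + 2·(+0.0) = +167.4
ΔH_rxn = (+41.0) − (+167.4) = -126.4 kJ/mol

ΔH_rxn = -126.4 kJ/mol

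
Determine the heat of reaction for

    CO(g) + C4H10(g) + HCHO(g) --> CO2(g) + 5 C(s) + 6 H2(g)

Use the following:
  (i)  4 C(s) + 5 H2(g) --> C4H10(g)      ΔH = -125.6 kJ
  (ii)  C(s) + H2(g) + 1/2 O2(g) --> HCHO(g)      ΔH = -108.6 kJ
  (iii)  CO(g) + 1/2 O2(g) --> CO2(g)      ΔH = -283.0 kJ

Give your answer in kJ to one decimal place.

ΔH = -48.8 kJ

(i) reversed: +125.6 kJ
(ii) reversed: +108.6 kJ
(iii) as written: -283.0 kJ
ΔH = (+125.6) + (+108.6) + (-283.0) = -48.8 kJ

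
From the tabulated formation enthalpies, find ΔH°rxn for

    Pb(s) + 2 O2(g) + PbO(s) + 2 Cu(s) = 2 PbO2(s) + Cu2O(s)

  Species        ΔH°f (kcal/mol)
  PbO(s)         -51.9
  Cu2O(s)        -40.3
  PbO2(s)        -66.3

ΔH°rxn = Σ nΔHf°(products) − Σ nΔHf°(reactants).
Products: 2·(-66.3) + 1·(-40.3) = -172.9
Reactants: 1·(+0.0) + 2·(+0.0) + 1·(-51.9) + 2·(+0.0) = -51.9
ΔH°rxn = (-172.9) − (-51.9) = -121.0 kcal/mol

ΔH°rxn = -121.0 kcal/mol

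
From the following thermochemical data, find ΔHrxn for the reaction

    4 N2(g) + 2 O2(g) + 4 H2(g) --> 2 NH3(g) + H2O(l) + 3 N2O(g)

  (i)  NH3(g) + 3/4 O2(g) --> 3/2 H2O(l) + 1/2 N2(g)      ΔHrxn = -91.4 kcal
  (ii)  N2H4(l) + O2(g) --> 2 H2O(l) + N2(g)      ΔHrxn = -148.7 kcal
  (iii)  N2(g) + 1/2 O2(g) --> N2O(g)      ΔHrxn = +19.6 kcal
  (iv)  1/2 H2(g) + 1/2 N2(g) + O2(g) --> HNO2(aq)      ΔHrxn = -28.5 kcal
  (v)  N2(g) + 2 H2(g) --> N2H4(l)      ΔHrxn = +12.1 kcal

(i) reversed and × 2: (-2)·(-91.4) = +182.8 kcal
(ii) × 2: (2)·(-148.7) = -297.4 kcal
(iii) × 3: (3)·(+19.6) = +58.8 kcal
(iv): not needed.
(v) × 2: (2)·(+12.1) = +24.2 kcal
ΔHrxn = (+182.8) + (-297.4) + (+58.8) + (+24.2) = -31.6 kcal

ΔHrxn = -31.6 kcal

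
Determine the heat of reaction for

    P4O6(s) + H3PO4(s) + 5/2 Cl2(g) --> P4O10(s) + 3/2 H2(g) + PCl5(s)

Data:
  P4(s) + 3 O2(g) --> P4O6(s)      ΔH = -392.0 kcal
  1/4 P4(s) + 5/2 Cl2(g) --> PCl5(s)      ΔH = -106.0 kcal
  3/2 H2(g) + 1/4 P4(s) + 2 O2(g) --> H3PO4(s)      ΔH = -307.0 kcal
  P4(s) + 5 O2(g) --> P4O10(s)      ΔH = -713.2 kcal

equation 1 reversed: +392.0 kcal
equation 2 as written: -106.0 kcal
equation 3 reversed: +307.0 kcal
equation 4 as written: -713.2 kcal
Since enthalpy is a state function, ΔH = (+392.0) + (-106.0) + (+307.0) + (-713.2) = -120.2 kcal

ΔH = -120.2 kcal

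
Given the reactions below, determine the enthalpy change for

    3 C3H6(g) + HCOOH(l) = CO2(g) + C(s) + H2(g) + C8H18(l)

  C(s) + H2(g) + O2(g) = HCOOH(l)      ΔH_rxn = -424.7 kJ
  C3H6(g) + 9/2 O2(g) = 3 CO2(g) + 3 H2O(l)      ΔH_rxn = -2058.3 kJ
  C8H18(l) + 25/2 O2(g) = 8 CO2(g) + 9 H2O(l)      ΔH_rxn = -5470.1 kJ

ΔH_rxn = -280.1 kJ

equation 1 reversed: +424.7 kJ
equation 2 × 3: (3)·(-2058.3) = -6174.9 kJ
equation 3 reversed: +5470.1 kJ
By Hess's law, ΔH_rxn = (-1)·(-424.7) + (3)·(-2058.3) + (-1)·(-5470.1) = -280.1 kJ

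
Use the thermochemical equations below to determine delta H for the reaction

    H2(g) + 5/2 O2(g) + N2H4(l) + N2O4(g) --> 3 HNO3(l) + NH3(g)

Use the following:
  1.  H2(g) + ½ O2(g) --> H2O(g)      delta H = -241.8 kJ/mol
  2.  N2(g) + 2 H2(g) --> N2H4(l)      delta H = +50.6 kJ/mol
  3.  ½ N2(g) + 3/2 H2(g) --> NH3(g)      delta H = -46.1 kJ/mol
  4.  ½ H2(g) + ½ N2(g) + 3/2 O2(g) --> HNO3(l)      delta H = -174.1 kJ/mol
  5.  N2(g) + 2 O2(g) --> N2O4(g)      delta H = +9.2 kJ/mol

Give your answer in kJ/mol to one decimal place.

delta H = -628.2 kJ/mol

eq. 1: not needed.
eq. 2 reversed: -50.6 kJ/mol
eq. 3 as written: -46.1 kJ/mol
eq. 4 × 3: (3)·(-174.1) = -522.3 kJ/mol
eq. 5 reversed: -9.2 kJ/mol
delta H = (-50.6) + (-46.1) + (-522.3) + (-9.2) = -628.2 kJ/mol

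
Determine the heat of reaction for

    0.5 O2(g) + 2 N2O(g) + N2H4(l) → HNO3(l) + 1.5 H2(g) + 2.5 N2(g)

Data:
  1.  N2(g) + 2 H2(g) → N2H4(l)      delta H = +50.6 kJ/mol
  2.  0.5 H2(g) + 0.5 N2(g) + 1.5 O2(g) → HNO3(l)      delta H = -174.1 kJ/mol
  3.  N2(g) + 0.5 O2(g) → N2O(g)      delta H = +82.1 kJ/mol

delta H = -388.9 kJ/mol

eq. 1 reversed: -50.6 kJ/mol
eq. 2 as written: -174.1 kJ/mol
eq. 3 reversed and × 2: (-2)·(+82.1) = -164.2 kJ/mol
delta H = (-50.6) + (-174.1) + (-164.2) = -388.9 kJ/mol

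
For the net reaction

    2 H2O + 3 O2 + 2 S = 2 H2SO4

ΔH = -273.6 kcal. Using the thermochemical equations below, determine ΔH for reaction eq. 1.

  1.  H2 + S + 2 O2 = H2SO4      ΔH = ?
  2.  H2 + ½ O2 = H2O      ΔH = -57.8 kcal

ΔH = -194.6 kcal

eq. 1 × 2: contributes 2·x
eq. 2 reversed and × 2: (-2)·(-57.8) = +115.6 kcal
-273.6 = (+115.6) + 2·x
x = (-273.6 − (+115.6)) / (2) = -194.6 kcal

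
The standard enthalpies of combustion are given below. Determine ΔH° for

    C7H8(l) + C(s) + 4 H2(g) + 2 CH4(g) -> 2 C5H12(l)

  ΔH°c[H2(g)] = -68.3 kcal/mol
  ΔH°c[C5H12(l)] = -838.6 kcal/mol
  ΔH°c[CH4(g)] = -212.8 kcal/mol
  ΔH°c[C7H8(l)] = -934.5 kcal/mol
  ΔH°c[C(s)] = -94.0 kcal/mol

ΔH° = -50.1 kcal/mol

With combustion enthalpies, reactants minus products:
= [1·(-934.5) + 1·(-94.0) + 4·(-68.3) + 2·(-212.8)] − [2·(-838.6)]
= -50.1 kcal/mol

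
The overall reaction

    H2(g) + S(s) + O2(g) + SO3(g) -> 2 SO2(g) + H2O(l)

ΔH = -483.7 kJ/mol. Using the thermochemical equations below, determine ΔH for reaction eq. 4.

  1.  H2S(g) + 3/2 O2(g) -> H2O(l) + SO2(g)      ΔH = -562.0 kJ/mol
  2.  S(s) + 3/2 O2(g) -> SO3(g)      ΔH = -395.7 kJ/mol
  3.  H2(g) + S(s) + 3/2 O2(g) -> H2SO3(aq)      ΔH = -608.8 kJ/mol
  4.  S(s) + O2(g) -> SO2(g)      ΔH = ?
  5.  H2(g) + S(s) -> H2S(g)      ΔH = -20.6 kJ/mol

ΔH = -296.8 kJ/mol

eq. 1 as written: -562.0 kJ/mol
eq. 2 reversed: +395.7 kJ/mol
eq. 3: not needed.
eq. 4 as written: contributes x
eq. 5 as written: -20.6 kJ/mol
-483.7 = (-562.0) + (+395.7) + (-20.6) + x
x = (-483.7 − (-186.9)) / (1) = -296.8 kJ/mol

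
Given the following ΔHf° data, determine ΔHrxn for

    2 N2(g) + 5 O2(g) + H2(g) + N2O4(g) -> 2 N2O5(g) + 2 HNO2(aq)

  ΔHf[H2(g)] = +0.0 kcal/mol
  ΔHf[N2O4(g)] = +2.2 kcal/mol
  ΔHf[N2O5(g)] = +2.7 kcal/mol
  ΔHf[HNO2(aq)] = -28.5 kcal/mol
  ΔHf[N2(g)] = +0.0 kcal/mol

ΔH°rxn = Σ nΔHf°(products) − Σ nΔHf°(reactants).
Products: 2·(+2.7) + 2·(-28.5) = -51.6
Reactants: 2·(+0.0) + 5·(+0.0) + 1·(+0.0) + 1·(+2.2) = +2.2
ΔHrxn = (-51.6) − (+2.2) = -53.8 kcal/mol

ΔHrxn = -53.8 kcal/mol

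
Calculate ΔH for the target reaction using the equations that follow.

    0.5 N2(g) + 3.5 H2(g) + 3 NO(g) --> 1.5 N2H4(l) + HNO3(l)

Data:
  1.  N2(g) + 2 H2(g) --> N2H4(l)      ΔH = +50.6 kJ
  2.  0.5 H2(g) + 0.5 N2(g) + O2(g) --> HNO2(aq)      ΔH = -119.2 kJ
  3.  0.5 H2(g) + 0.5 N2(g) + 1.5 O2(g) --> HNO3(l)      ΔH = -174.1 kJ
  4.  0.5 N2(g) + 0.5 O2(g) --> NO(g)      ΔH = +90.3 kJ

eq. 1 × 3/2: (3/2)·(+50.6) = +75.9 kJ
eq. 2: not needed.
eq. 3 as written: -174.1 kJ
eq. 4 reversed and × 3: (-3)·(+90.3) = -270.9 kJ
ΔH = (3/2)·(+50.6) + (1)·(-174.1) + (-3)·(+90.3) = -369.1 kJ

ΔH = -369.1 kJ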